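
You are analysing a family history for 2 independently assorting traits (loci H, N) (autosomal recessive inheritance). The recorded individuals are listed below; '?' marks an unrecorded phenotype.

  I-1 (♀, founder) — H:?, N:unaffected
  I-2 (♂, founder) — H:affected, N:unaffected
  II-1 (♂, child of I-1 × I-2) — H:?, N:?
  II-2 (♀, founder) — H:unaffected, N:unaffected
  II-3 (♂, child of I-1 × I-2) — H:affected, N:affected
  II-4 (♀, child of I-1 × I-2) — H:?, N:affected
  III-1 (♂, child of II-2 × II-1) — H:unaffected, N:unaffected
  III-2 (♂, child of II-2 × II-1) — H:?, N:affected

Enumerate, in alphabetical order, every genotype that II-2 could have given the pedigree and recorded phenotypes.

H/I-1 ? ·: Hh|hh
H/I-2 aff ·: hh
H/II-1 ? I-1×I-2: Hh|hh
H/II-2 un ·: HH|Hh
H/II-3 aff I-1×I-2: hh
H/II-4 ? I-1×I-2: Hh|hh
H/III-1 un II-2×II-1: HH|Hh
H/III-2 ? II-2×II-1: HH|Hh|hh
⇒ H over [I-1,I-2,II-1,II-2,II-3,II-4,III-1,III-2]: 29 consistent
N/I-1 un ·: Nn
N/I-2 un ·: Nn
N/II-1 ? I-1×I-2: Nn|nn
N/II-2 un ·: Nn
N/II-3 aff I-1×I-2: nn
N/II-4 aff I-1×I-2: nn
N/III-1 un II-2×II-1: NN|Nn
N/III-2 aff II-2×II-1: nn
⇒ N over [I-1,I-2,II-1,II-2,II-3,II-4,III-1,III-2]: 3 consistent

II-2 ∈ {HH Nn, Hh Nn}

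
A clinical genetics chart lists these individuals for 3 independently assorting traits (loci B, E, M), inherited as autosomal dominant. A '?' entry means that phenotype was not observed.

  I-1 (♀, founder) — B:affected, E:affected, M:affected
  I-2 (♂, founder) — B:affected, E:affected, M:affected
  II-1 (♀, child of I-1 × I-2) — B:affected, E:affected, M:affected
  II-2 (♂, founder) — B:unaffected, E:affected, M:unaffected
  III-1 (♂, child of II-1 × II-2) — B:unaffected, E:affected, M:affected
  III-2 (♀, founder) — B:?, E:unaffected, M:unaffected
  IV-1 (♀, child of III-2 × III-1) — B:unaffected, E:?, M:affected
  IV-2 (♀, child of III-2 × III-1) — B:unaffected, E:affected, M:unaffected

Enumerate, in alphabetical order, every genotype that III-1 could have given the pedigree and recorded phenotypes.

III-1 ∈ {bb EE Mm, bb Ee Mm}

B/I-1 aff ·: Bb|BB
B/I-2 aff ·: Bb|BB
B/II-1 aff I-1×I-2: Bb
B/II-2 un ·: bb
B/III-1 un II-1×II-2: bb
B/III-2 ? ·: bb|Bb
B/IV-1 un III-2×III-1: bb
B/IV-2 un III-2×III-1: bb
⇒ B over [I-1,I-2,II-1,II-2,III-1,III-2,IV-1,IV-2]: 6 consistent
E/I-1 aff ·: Ee|EE
E/I-2 aff ·: Ee|EE
E/II-1 aff I-1×I-2: Ee|EE
E/II-2 aff ·: Ee|EE
E/III-1 aff II-1×II-2: Ee|EE
E/III-2 un ·: ee
E/IV-1 ? III-2×III-1: ee|Ee
E/IV-2 aff III-2×III-1: Ee
⇒ E over [I-1,I-2,II-1,II-2,III-1,III-2,IV-1,IV-2]: 34 consistent
M/I-1 aff ·: Mm|MM
M/I-2 aff ·: Mm|MM
M/II-1 aff I-1×I-2: Mm|MM
M/II-2 un ·: mm
M/III-1 aff II-1×II-2: Mm
M/III-2 un ·: mm
M/IV-1 aff III-2×III-1: Mm
M/IV-2 un III-2×III-1: mm
⇒ M over [I-1,I-2,II-1,II-2,III-1,III-2,IV-1,IV-2]: 7 consistent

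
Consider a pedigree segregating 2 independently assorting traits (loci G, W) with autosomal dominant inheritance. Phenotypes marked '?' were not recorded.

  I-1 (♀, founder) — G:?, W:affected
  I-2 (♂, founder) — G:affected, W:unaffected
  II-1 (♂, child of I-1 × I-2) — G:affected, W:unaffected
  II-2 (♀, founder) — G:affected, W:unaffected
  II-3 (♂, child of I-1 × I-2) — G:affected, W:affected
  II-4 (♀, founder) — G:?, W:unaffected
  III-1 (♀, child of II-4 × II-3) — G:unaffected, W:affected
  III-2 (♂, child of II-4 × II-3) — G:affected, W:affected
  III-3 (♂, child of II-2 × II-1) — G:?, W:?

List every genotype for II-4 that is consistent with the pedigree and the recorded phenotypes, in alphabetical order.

II-4 ∈ {Gg ww, gg ww}

G/I-1 ? ·: gg|Gg|GG
G/I-2 aff ·: Gg|GG
G/II-1 aff I-1×I-2: Gg|GG
G/II-2 aff ·: Gg|GG
G/II-3 aff I-1×I-2: Gg
G/II-4 ? ·: gg|Gg
G/III-1 un II-4×II-3: gg
G/III-2 aff II-4×II-3: Gg|GG
G/III-3 ? II-2×II-1: gg|Gg|GG
⇒ G over [I-1,I-2,II-1,II-2,II-3,II-4,III-1,III-2,III-3]: 102 consistent
W/I-1 aff ·: Ww
W/I-2 un ·: ww
W/II-1 un I-1×I-2: ww
W/II-2 un ·: ww
W/II-3 aff I-1×I-2: Ww
W/II-4 un ·: ww
W/III-1 aff II-4×II-3: Ww
W/III-2 aff II-4×II-3: Ww
W/III-3 ? II-2×II-1: ww
⇒ W over [I-1,I-2,II-1,II-2,II-3,II-4,III-1,III-2,III-3]: 1 consistent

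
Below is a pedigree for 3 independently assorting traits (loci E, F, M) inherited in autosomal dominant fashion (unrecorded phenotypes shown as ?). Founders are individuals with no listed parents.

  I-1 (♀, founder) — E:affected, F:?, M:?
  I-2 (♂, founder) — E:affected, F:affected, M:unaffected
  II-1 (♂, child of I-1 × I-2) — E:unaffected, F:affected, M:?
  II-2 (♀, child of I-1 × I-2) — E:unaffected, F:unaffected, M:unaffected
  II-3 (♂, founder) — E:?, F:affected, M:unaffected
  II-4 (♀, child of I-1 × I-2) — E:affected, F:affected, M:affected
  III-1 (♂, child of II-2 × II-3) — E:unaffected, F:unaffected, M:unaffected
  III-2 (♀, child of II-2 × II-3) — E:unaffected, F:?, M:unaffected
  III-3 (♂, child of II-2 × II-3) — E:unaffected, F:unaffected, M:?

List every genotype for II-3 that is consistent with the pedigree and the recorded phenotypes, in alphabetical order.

E/I-1 aff ·: Ee
E/I-2 aff ·: Ee
E/II-1 un I-1×I-2: ee
E/II-2 un I-1×I-2: ee
E/II-3 ? ·: ee|Ee
E/II-4 aff I-1×I-2: Ee|EE
E/III-1 un II-2×II-3: ee
E/III-2 un II-2×II-3: ee
E/III-3 un II-2×II-3: ee
⇒ E over [I-1,I-2,II-1,II-2,II-3,II-4,III-1,III-2,III-3]: 4 consistent
F/I-1 ? ·: ff|Ff
F/I-2 aff ·: Ff
F/II-1 aff I-1×I-2: Ff|FF
F/II-2 un I-1×I-2: ff
F/II-3 aff ·: Ff
F/II-4 aff I-1×I-2: Ff|FF
F/III-1 un II-2×II-3: ff
F/III-2 ? II-2×II-3: ff|Ff
F/III-3 un II-2×II-3: ff
⇒ F over [I-1,I-2,II-1,II-2,II-3,II-4,III-1,III-2,III-3]: 10 consistent
M/I-1 ? ·: Mm
M/I-2 un ·: mm
M/II-1 ? I-1×I-2: mm|Mm
M/II-2 un I-1×I-2: mm
M/II-3 un ·: mm
M/II-4 aff I-1×I-2: Mm
M/III-1 un II-2×II-3: mm
M/III-2 un II-2×II-3: mm
M/III-3 ? II-2×II-3: mm
⇒ M over [I-1,I-2,II-1,II-2,II-3,II-4,III-1,III-2,III-3]: 2 consistent

II-3 ∈ {Ee Ff mm, ee Ff mm}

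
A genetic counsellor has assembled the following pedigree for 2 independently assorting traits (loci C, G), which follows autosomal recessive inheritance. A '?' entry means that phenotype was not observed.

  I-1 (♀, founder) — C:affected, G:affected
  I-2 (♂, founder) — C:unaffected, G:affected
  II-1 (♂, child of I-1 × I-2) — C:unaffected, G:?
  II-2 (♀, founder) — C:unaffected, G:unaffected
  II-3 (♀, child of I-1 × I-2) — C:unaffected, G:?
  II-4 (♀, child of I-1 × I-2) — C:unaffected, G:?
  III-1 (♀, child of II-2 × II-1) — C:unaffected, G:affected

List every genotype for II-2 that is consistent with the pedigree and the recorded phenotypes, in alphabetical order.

C/I-1 aff ·: cc
C/I-2 un ·: CC|Cc
C/II-1 un I-1×I-2: Cc
C/II-2 un ·: CC|Cc
C/II-3 un I-1×I-2: Cc
C/II-4 un I-1×I-2: Cc
C/III-1 un II-2×II-1: CC|Cc
⇒ C over [I-1,I-2,II-1,II-2,II-3,II-4,III-1]: 8 consistent
G/I-1 aff ·: gg
G/I-2 aff ·: gg
G/II-1 ? I-1×I-2: gg
G/II-2 un ·: Gg
G/II-3 ? I-1×I-2: gg
G/II-4 ? I-1×I-2: gg
G/III-1 aff II-2×II-1: gg
⇒ G over [I-1,I-2,II-1,II-2,II-3,II-4,III-1]: 1 consistent

II-2 ∈ {CC Gg, Cc Gg}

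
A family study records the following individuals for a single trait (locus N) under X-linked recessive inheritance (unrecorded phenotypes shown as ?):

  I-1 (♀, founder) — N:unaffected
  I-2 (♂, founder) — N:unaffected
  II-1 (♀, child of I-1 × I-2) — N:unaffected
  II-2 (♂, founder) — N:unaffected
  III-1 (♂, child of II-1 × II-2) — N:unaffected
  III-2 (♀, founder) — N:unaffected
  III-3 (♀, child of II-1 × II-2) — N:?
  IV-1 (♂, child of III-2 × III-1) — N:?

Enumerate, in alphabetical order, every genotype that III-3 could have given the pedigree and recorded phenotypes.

III-3 ∈ {X^NX^N, X^NX^n}

N/I-1 un ·: X^NX^N|X^NX^n
N/I-2 un ·: X^NY
N/II-1 un I-1×I-2: X^NX^N|X^NX^n
N/II-2 un ·: X^NY
N/III-1 un II-1×II-2: X^NY
N/III-2 un ·: X^NX^N|X^NX^n
N/III-3 ? II-1×II-2: X^NX^N|X^NX^n
N/IV-1 ? III-2×III-1: X^NY|X^nY
⇒ N over [I-1,I-2,II-1,II-2,III-1,III-2,III-3,IV-1]: 12 consistent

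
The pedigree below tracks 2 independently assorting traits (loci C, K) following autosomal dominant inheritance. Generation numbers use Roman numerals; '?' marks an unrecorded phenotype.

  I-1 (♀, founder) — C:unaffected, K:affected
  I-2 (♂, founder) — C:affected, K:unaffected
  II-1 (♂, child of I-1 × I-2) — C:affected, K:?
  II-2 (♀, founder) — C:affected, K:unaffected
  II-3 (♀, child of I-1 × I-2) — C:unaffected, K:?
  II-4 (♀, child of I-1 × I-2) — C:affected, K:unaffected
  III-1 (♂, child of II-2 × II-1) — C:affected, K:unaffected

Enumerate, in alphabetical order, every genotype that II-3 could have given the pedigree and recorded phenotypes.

C/I-1 un ·: cc
C/I-2 aff ·: Cc
C/II-1 aff I-1×I-2: Cc
C/II-2 aff ·: Cc|CC
C/II-3 un I-1×I-2: cc
C/II-4 aff I-1×I-2: Cc
C/III-1 aff II-2×II-1: Cc|CC
⇒ C over [I-1,I-2,II-1,II-2,II-3,II-4,III-1]: 4 consistent
K/I-1 aff ·: Kk
K/I-2 un ·: kk
K/II-1 ? I-1×I-2: kk|Kk
K/II-2 un ·: kk
K/II-3 ? I-1×I-2: kk|Kk
K/II-4 un I-1×I-2: kk
K/III-1 un II-2×II-1: kk
⇒ K over [I-1,I-2,II-1,II-2,II-3,II-4,III-1]: 4 consistent

II-3 ∈ {cc Kk, cc kk}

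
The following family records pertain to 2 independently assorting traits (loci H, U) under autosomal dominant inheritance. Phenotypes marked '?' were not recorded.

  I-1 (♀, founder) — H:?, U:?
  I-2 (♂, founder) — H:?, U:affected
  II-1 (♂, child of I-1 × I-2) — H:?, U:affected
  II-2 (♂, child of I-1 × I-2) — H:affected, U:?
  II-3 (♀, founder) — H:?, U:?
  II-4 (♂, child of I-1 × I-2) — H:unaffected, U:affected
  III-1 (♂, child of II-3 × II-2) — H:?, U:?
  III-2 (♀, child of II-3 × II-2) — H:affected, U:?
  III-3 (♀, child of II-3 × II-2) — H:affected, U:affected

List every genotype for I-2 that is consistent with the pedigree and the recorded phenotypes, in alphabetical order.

I-2 ∈ {Hh UU, Hh Uu, hh UU, hh Uu}

H/I-1 ? ·: hh|Hh
H/I-2 ? ·: hh|Hh
H/II-1 ? I-1×I-2: hh|Hh|HH
H/II-2 aff I-1×I-2: Hh|HH
H/II-3 ? ·: hh|Hh|HH
H/II-4 un I-1×I-2: hh
H/III-1 ? II-3×II-2: hh|Hh|HH
H/III-2 aff II-3×II-2: Hh|HH
H/III-3 aff II-3×II-2: Hh|HH
⇒ H over [I-1,I-2,II-1,II-2,II-3,II-4,III-1,III-2,III-3]: 184 consistent
U/I-1 ? ·: uu|Uu|UU
U/I-2 aff ·: Uu|UU
U/II-1 aff I-1×I-2: Uu|UU
U/II-2 ? I-1×I-2: uu|Uu|UU
U/II-3 ? ·: uu|Uu|UU
U/II-4 aff I-1×I-2: Uu|UU
U/III-1 ? II-3×II-2: uu|Uu|UU
U/III-2 ? II-3×II-2: uu|Uu|UU
U/III-3 aff II-3×II-2: Uu|UU
⇒ U over [I-1,I-2,II-1,II-2,II-3,II-4,III-1,III-2,III-3]: 575 consistent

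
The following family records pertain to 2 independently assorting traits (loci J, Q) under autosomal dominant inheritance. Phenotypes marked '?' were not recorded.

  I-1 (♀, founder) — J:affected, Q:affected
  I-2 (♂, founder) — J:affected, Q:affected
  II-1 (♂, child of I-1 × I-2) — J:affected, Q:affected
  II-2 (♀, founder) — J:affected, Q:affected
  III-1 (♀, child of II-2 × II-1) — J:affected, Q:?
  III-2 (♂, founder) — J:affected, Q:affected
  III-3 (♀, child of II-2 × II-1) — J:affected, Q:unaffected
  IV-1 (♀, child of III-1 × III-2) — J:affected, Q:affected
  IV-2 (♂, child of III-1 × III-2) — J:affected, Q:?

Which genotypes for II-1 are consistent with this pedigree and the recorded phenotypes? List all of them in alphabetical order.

J/I-1 aff ·: Jj|JJ
J/I-2 aff ·: Jj|JJ
J/II-1 aff I-1×I-2: Jj|JJ
J/II-2 aff ·: Jj|JJ
J/III-1 aff II-2×II-1: Jj|JJ
J/III-2 aff ·: Jj|JJ
J/III-3 aff II-2×II-1: Jj|JJ
J/IV-1 aff III-1×III-2: Jj|JJ
J/IV-2 aff III-1×III-2: Jj|JJ
⇒ J over [I-1,I-2,II-1,II-2,III-1,III-2,III-3,IV-1,IV-2]: 280 consistent
Q/I-1 aff ·: Qq|QQ
Q/I-2 aff ·: Qq|QQ
Q/II-1 aff I-1×I-2: Qq
Q/II-2 aff ·: Qq
Q/III-1 ? II-2×II-1: qq|Qq|QQ
Q/III-2 aff ·: Qq|QQ
Q/III-3 un II-2×II-1: qq
Q/IV-1 aff III-1×III-2: Qq|QQ
Q/IV-2 ? III-1×III-2: qq|Qq|QQ
⇒ Q over [I-1,I-2,II-1,II-2,III-1,III-2,III-3,IV-1,IV-2]: 54 consistent

II-1 ∈ {JJ Qq, Jj Qq}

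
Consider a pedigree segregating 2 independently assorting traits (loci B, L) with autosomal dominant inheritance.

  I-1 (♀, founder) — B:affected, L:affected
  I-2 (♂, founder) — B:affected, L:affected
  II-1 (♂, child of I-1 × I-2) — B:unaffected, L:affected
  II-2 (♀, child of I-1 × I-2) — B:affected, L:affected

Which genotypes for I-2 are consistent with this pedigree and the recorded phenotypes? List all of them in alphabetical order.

I-2 ∈ {Bb LL, Bb Ll}

B/I-1 aff ·: Bb
B/I-2 aff ·: Bb
B/II-1 un I-1×I-2: bb
B/II-2 aff I-1×I-2: Bb|BB
⇒ B over [I-1,I-2,II-1,II-2]: 2 consistent
L/I-1 aff ·: Ll|LL
L/I-2 aff ·: Ll|LL
L/II-1 aff I-1×I-2: Ll|LL
L/II-2 aff I-1×I-2: Ll|LL
⇒ L over [I-1,I-2,II-1,II-2]: 13 consistent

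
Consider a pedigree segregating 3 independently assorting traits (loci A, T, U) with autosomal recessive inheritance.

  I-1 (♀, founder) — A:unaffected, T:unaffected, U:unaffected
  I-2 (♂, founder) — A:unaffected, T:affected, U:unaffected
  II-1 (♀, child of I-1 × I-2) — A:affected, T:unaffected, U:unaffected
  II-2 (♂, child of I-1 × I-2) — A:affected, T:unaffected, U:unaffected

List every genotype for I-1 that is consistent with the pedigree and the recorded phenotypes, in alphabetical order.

I-1 ∈ {Aa TT UU, Aa TT Uu, Aa Tt UU, Aa Tt Uu}

A/I-1 un ·: Aa
A/I-2 un ·: Aa
A/II-1 aff I-1×I-2: aa
A/II-2 aff I-1×I-2: aa
⇒ A over [I-1,I-2,II-1,II-2]: 1 consistent
T/I-1 un ·: TT|Tt
T/I-2 aff ·: tt
T/II-1 un I-1×I-2: Tt
T/II-2 un I-1×I-2: Tt
⇒ T over [I-1,I-2,II-1,II-2]: 2 consistent
U/I-1 un ·: UU|Uu
U/I-2 un ·: UU|Uu
U/II-1 un I-1×I-2: UU|Uu
U/II-2 un I-1×I-2: UU|Uu
⇒ U over [I-1,I-2,II-1,II-2]: 13 consistent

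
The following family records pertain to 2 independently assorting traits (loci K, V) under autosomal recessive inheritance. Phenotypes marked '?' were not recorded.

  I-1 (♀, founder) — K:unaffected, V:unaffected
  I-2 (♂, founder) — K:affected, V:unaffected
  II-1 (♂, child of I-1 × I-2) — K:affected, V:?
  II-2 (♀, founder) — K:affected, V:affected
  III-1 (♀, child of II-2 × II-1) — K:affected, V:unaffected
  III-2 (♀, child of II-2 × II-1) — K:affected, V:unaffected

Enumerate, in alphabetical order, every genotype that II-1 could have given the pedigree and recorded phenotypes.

K/I-1 un ·: Kk
K/I-2 aff ·: kk
K/II-1 aff I-1×I-2: kk
K/II-2 aff ·: kk
K/III-1 aff II-2×II-1: kk
K/III-2 aff II-2×II-1: kk
⇒ K over [I-1,I-2,II-1,II-2,III-1,III-2]: 1 consistent
V/I-1 un ·: VV|Vv
V/I-2 un ·: VV|Vv
V/II-1 ? I-1×I-2: VV|Vv
V/II-2 aff ·: vv
V/III-1 un II-2×II-1: Vv
V/III-2 un II-2×II-1: Vv
⇒ V over [I-1,I-2,II-1,II-2,III-1,III-2]: 7 consistent

II-1 ∈ {kk VV, kk Vv}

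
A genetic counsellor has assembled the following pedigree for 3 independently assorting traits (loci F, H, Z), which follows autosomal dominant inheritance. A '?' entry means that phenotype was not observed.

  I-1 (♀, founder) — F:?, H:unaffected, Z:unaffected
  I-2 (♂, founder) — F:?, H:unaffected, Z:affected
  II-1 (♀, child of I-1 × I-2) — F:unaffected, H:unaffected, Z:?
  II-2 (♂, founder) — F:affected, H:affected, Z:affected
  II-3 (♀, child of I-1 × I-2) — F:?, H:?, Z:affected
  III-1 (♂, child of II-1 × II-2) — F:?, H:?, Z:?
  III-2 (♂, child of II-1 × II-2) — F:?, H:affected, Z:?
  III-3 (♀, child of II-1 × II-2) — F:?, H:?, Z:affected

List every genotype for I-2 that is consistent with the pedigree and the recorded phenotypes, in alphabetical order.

F/I-1 ? ·: ff|Ff
F/I-2 ? ·: ff|Ff
F/II-1 un I-1×I-2: ff
F/II-2 aff ·: Ff|FF
F/II-3 ? I-1×I-2: ff|Ff|FF
F/III-1 ? II-1×II-2: ff|Ff
F/III-2 ? II-1×II-2: ff|Ff
F/III-3 ? II-1×II-2: ff|Ff
⇒ F over [I-1,I-2,II-1,II-2,II-3,III-1,III-2,III-3]: 72 consistent
H/I-1 un ·: hh
H/I-2 un ·: hh
H/II-1 un I-1×I-2: hh
H/II-2 aff ·: Hh|HH
H/II-3 ? I-1×I-2: hh
H/III-1 ? II-1×II-2: hh|Hh
H/III-2 aff II-1×II-2: Hh
H/III-3 ? II-1×II-2: hh|Hh
⇒ H over [I-1,I-2,II-1,II-2,II-3,III-1,III-2,III-3]: 5 consistent
Z/I-1 un ·: zz
Z/I-2 aff ·: Zz|ZZ
Z/II-1 ? I-1×I-2: zz|Zz
Z/II-2 aff ·: Zz|ZZ
Z/II-3 aff I-1×I-2: Zz
Z/III-1 ? II-1×II-2: zz|Zz|ZZ
Z/III-2 ? II-1×II-2: zz|Zz|ZZ
Z/III-3 aff II-1×II-2: Zz|ZZ
⇒ Z over [I-1,I-2,II-1,II-2,II-3,III-1,III-2,III-3]: 57 consistent

I-2 ∈ {Ff hh ZZ, Ff hh Zz, ff hh ZZ, ff hh Zz}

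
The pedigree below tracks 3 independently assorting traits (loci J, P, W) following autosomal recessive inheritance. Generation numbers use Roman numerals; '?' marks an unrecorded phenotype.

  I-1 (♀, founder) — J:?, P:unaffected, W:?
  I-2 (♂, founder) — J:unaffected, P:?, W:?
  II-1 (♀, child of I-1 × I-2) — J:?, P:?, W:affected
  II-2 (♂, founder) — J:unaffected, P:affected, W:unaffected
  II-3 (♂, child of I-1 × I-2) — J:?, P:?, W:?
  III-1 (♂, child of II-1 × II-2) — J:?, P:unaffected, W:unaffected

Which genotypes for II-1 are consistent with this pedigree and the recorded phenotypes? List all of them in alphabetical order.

II-1 ∈ {JJ PP ww, JJ Pp ww, Jj PP ww, Jj Pp ww, jj PP ww, jj Pp ww}

J/I-1 ? ·: JJ|Jj|jj
J/I-2 un ·: JJ|Jj
J/II-1 ? I-1×I-2: JJ|Jj|jj
J/II-2 un ·: JJ|Jj
J/II-3 ? I-1×I-2: JJ|Jj|jj
J/III-1 ? II-1×II-2: JJ|Jj|jj
⇒ J over [I-1,I-2,II-1,II-2,II-3,III-1]: 89 consistent
P/I-1 un ·: PP|Pp
P/I-2 ? ·: PP|Pp|pp
P/II-1 ? I-1×I-2: PP|Pp
P/II-2 aff ·: pp
P/II-3 ? I-1×I-2: PP|Pp|pp
P/III-1 un II-1×II-2: Pp
⇒ P over [I-1,I-2,II-1,II-2,II-3,III-1]: 18 consistent
W/I-1 ? ·: Ww|ww
W/I-2 ? ·: Ww|ww
W/II-1 aff I-1×I-2: ww
W/II-2 un ·: WW|Ww
W/II-3 ? I-1×I-2: WW|Ww|ww
W/III-1 un II-1×II-2: Ww
⇒ W over [I-1,I-2,II-1,II-2,II-3,III-1]: 16 consistent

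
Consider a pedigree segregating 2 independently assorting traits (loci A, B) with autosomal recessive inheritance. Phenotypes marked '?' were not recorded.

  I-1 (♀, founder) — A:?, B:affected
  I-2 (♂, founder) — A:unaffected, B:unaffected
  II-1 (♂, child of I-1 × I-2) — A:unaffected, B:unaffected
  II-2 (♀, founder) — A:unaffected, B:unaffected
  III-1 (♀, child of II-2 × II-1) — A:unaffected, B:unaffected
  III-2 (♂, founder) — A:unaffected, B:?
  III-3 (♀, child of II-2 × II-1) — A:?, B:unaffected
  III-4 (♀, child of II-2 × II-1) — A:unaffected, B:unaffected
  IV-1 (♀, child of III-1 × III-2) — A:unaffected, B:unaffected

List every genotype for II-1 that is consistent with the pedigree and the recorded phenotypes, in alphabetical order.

II-1 ∈ {AA Bb, Aa Bb}

A/I-1 ? ·: AA|Aa|aa
A/I-2 un ·: AA|Aa
A/II-1 un I-1×I-2: AA|Aa
A/II-2 un ·: AA|Aa
A/III-1 un II-2×II-1: AA|Aa
A/III-2 un ·: AA|Aa
A/III-3 ? II-2×II-1: AA|Aa|aa
A/III-4 un II-2×II-1: AA|Aa
A/IV-1 un III-1×III-2: AA|Aa
⇒ A over [I-1,I-2,II-1,II-2,III-1,III-2,III-3,III-4,IV-1]: 474 consistent
B/I-1 aff ·: bb
B/I-2 un ·: BB|Bb
B/II-1 un I-1×I-2: Bb
B/II-2 un ·: BB|Bb
B/III-1 un II-2×II-1: BB|Bb
B/III-2 ? ·: BB|Bb|bb
B/III-3 un II-2×II-1: BB|Bb
B/III-4 un II-2×II-1: BB|Bb
B/IV-1 un III-1×III-2: BB|Bb
⇒ B over [I-1,I-2,II-1,II-2,III-1,III-2,III-3,III-4,IV-1]: 144 consistent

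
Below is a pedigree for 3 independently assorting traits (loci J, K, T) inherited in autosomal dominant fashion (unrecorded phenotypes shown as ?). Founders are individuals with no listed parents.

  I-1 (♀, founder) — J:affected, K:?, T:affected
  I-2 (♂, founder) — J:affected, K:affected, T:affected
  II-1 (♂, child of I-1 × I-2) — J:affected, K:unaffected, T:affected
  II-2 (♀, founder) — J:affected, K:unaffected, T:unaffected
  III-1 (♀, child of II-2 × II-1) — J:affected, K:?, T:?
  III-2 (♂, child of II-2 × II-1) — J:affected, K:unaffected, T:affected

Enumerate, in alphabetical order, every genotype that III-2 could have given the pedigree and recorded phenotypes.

III-2 ∈ {JJ kk Tt, Jj kk Tt}

J/I-1 aff ·: Jj|JJ
J/I-2 aff ·: Jj|JJ
J/II-1 aff I-1×I-2: Jj|JJ
J/II-2 aff ·: Jj|JJ
J/III-1 aff II-2×II-1: Jj|JJ
J/III-2 aff II-2×II-1: Jj|JJ
⇒ J over [I-1,I-2,II-1,II-2,III-1,III-2]: 44 consistent
K/I-1 ? ·: kk|Kk
K/I-2 aff ·: Kk
K/II-1 un I-1×I-2: kk
K/II-2 un ·: kk
K/III-1 ? II-2×II-1: kk
K/III-2 un II-2×II-1: kk
⇒ K over [I-1,I-2,II-1,II-2,III-1,III-2]: 2 consistent
T/I-1 aff ·: Tt|TT
T/I-2 aff ·: Tt|TT
T/II-1 aff I-1×I-2: Tt|TT
T/II-2 un ·: tt
T/III-1 ? II-2×II-1: tt|Tt
T/III-2 aff II-2×II-1: Tt
⇒ T over [I-1,I-2,II-1,II-2,III-1,III-2]: 10 consistent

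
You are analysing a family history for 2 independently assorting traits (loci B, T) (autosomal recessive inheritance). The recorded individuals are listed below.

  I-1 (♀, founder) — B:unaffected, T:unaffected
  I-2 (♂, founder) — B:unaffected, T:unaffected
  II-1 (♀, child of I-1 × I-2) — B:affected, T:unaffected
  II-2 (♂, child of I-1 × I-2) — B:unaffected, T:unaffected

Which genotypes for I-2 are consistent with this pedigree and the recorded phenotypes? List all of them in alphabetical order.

I-2 ∈ {Bb TT, Bb Tt}

B/I-1 un ·: Bb
B/I-2 un ·: Bb
B/II-1 aff I-1×I-2: bb
B/II-2 un I-1×I-2: BB|Bb
⇒ B over [I-1,I-2,II-1,II-2]: 2 consistent
T/I-1 un ·: TT|Tt
T/I-2 un ·: TT|Tt
T/II-1 un I-1×I-2: TT|Tt
T/II-2 un I-1×I-2: TT|Tt
⇒ T over [I-1,I-2,II-1,II-2]: 13 consistent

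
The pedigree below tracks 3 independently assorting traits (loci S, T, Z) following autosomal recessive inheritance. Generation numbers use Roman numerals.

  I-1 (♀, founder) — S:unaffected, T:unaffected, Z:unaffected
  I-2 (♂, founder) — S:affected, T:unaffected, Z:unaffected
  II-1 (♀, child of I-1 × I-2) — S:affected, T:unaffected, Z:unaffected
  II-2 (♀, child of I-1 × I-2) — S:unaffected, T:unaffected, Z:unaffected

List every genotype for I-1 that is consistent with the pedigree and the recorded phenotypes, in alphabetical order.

S/I-1 un ·: Ss
S/I-2 aff ·: ss
S/II-1 aff I-1×I-2: ss
S/II-2 un I-1×I-2: Ss
⇒ S over [I-1,I-2,II-1,II-2]: 1 consistent
T/I-1 un ·: TT|Tt
T/I-2 un ·: TT|Tt
T/II-1 un I-1×I-2: TT|Tt
T/II-2 un I-1×I-2: TT|Tt
⇒ T over [I-1,I-2,II-1,II-2]: 13 consistent
Z/I-1 un ·: ZZ|Zz
Z/I-2 un ·: ZZ|Zz
Z/II-1 un I-1×I-2: ZZ|Zz
Z/II-2 un I-1×I-2: ZZ|Zz
⇒ Z over [I-1,I-2,II-1,II-2]: 13 consistent

I-1 ∈ {Ss TT ZZ, Ss TT Zz, Ss Tt ZZ, Ss Tt Zz}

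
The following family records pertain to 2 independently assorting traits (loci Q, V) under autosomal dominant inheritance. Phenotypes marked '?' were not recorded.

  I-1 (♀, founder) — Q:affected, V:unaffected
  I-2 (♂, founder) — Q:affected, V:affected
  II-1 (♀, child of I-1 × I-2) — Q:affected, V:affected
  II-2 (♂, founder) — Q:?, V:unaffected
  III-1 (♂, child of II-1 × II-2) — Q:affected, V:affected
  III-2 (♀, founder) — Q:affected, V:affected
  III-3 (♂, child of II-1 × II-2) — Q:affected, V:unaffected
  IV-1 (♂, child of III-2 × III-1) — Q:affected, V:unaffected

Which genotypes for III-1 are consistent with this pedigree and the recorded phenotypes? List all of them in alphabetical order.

III-1 ∈ {QQ Vv, Qq Vv}

Q/I-1 aff ·: Qq|QQ
Q/I-2 aff ·: Qq|QQ
Q/II-1 aff I-1×I-2: Qq|QQ
Q/II-2 ? ·: qq|Qq|QQ
Q/III-1 aff II-1×II-2: Qq|QQ
Q/III-2 aff ·: Qq|QQ
Q/III-3 aff II-1×II-2: Qq|QQ
Q/IV-1 aff III-2×III-1: Qq|QQ
⇒ Q over [I-1,I-2,II-1,II-2,III-1,III-2,III-3,IV-1]: 180 consistent
V/I-1 un ·: vv
V/I-2 aff ·: Vv|VV
V/II-1 aff I-1×I-2: Vv
V/II-2 un ·: vv
V/III-1 aff II-1×II-2: Vv
V/III-2 aff ·: Vv
V/III-3 un II-1×II-2: vv
V/IV-1 un III-2×III-1: vv
⇒ V over [I-1,I-2,II-1,II-2,III-1,III-2,III-3,IV-1]: 2 consistent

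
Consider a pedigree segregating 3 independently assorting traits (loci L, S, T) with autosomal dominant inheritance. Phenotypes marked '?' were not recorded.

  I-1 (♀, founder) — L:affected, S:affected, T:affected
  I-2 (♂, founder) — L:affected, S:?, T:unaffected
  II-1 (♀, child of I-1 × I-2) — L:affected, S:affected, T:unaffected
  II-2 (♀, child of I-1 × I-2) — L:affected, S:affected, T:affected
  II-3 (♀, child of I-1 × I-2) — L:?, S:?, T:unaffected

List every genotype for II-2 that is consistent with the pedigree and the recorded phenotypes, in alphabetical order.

L/I-1 aff ·: Ll|LL
L/I-2 aff ·: Ll|LL
L/II-1 aff I-1×I-2: Ll|LL
L/II-2 aff I-1×I-2: Ll|LL
L/II-3 ? I-1×I-2: ll|Ll|LL
⇒ L over [I-1,I-2,II-1,II-2,II-3]: 29 consistent
S/I-1 aff ·: Ss|SS
S/I-2 ? ·: ss|Ss|SS
S/II-1 aff I-1×I-2: Ss|SS
S/II-2 aff I-1×I-2: Ss|SS
S/II-3 ? I-1×I-2: ss|Ss|SS
⇒ S over [I-1,I-2,II-1,II-2,II-3]: 32 consistent
T/I-1 aff ·: Tt
T/I-2 un ·: tt
T/II-1 un I-1×I-2: tt
T/II-2 aff I-1×I-2: Tt
T/II-3 un I-1×I-2: tt
⇒ T over [I-1,I-2,II-1,II-2,II-3]: 1 consistent

II-2 ∈ {LL SS Tt, LL Ss Tt, Ll SS Tt, Ll Ss Tt}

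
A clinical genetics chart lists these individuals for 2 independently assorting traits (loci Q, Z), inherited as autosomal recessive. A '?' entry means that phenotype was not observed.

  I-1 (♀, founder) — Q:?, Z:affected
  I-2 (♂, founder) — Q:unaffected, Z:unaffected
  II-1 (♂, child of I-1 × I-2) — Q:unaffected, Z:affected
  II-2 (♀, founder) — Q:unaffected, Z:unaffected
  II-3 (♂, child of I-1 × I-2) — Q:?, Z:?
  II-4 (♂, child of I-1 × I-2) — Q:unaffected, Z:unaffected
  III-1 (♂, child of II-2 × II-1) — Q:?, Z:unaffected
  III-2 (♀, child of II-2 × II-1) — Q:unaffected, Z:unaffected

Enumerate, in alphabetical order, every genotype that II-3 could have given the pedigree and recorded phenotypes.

II-3 ∈ {QQ Zz, QQ zz, Qq Zz, Qq zz, qq Zz, qq zz}

Q/I-1 ? ·: QQ|Qq|qq
Q/I-2 un ·: QQ|Qq
Q/II-1 un I-1×I-2: QQ|Qq
Q/II-2 un ·: QQ|Qq
Q/II-3 ? I-1×I-2: QQ|Qq|qq
Q/II-4 un I-1×I-2: QQ|Qq
Q/III-1 ? II-2×II-1: QQ|Qq|qq
Q/III-2 un II-2×II-1: QQ|Qq
⇒ Q over [I-1,I-2,II-1,II-2,II-3,II-4,III-1,III-2]: 245 consistent
Z/I-1 aff ·: zz
Z/I-2 un ·: Zz
Z/II-1 aff I-1×I-2: zz
Z/II-2 un ·: ZZ|Zz
Z/II-3 ? I-1×I-2: Zz|zz
Z/II-4 un I-1×I-2: Zz
Z/III-1 un II-2×II-1: Zz
Z/III-2 un II-2×II-1: Zz
⇒ Z over [I-1,I-2,II-1,II-2,II-3,II-4,III-1,III-2]: 4 consistent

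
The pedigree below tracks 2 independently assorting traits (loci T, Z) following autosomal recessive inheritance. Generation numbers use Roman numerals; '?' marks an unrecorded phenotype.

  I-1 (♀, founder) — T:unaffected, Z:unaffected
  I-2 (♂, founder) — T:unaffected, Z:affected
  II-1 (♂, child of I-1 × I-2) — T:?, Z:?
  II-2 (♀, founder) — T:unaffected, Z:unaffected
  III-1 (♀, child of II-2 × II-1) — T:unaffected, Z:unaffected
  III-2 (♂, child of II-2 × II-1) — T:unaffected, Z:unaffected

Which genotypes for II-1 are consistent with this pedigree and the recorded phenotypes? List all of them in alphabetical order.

T/I-1 un ·: TT|Tt
T/I-2 un ·: TT|Tt
T/II-1 ? I-1×I-2: TT|Tt|tt
T/II-2 un ·: TT|Tt
T/III-1 un II-2×II-1: TT|Tt
T/III-2 un II-2×II-1: TT|Tt
⇒ T over [I-1,I-2,II-1,II-2,III-1,III-2]: 46 consistent
Z/I-1 un ·: ZZ|Zz
Z/I-2 aff ·: zz
Z/II-1 ? I-1×I-2: Zz|zz
Z/II-2 un ·: ZZ|Zz
Z/III-1 un II-2×II-1: ZZ|Zz
Z/III-2 un II-2×II-1: ZZ|Zz
⇒ Z over [I-1,I-2,II-1,II-2,III-1,III-2]: 18 consistent

II-1 ∈ {TT Zz, TT zz, Tt Zz, Tt zz, tt Zz, tt zz}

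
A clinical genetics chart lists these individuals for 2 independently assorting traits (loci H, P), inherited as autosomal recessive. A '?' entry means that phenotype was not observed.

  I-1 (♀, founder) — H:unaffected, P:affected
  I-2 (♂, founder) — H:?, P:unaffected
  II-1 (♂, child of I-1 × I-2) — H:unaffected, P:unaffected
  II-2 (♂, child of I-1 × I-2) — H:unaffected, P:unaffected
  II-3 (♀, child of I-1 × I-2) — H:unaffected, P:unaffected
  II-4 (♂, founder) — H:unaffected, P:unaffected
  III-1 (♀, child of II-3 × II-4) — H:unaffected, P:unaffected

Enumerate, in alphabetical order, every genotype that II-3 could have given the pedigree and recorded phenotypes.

H/I-1 un ·: HH|Hh
H/I-2 ? ·: HH|Hh|hh
H/II-1 un I-1×I-2: HH|Hh
H/II-2 un I-1×I-2: HH|Hh
H/II-3 un I-1×I-2: HH|Hh
H/II-4 un ·: HH|Hh
H/III-1 un II-3×II-4: HH|Hh
⇒ H over [I-1,I-2,II-1,II-2,II-3,II-4,III-1]: 95 consistent
P/I-1 aff ·: pp
P/I-2 un ·: PP|Pp
P/II-1 un I-1×I-2: Pp
P/II-2 un I-1×I-2: Pp
P/II-3 un I-1×I-2: Pp
P/II-4 un ·: PP|Pp
P/III-1 un II-3×II-4: PP|Pp
⇒ P over [I-1,I-2,II-1,II-2,II-3,II-4,III-1]: 8 consistent

II-3 ∈ {HH Pp, Hh Pp}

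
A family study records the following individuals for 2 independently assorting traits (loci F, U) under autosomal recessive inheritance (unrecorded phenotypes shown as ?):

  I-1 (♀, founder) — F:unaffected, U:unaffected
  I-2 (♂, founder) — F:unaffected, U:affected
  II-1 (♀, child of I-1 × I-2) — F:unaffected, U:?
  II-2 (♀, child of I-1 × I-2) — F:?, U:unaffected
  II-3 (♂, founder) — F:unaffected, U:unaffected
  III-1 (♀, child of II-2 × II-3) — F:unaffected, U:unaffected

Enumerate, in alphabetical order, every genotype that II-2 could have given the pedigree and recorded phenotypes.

II-2 ∈ {FF Uu, Ff Uu, ff Uu}

F/I-1 un ·: FF|Ff
F/I-2 un ·: FF|Ff
F/II-1 un I-1×I-2: FF|Ff
F/II-2 ? I-1×I-2: FF|Ff|ff
F/II-3 un ·: FF|Ff
F/III-1 un II-2×II-3: FF|Ff
⇒ F over [I-1,I-2,II-1,II-2,II-3,III-1]: 49 consistent
U/I-1 un ·: UU|Uu
U/I-2 aff ·: uu
U/II-1 ? I-1×I-2: Uu|uu
U/II-2 un I-1×I-2: Uu
U/II-3 un ·: UU|Uu
U/III-1 un II-2×II-3: UU|Uu
⇒ U over [I-1,I-2,II-1,II-2,II-3,III-1]: 12 consistent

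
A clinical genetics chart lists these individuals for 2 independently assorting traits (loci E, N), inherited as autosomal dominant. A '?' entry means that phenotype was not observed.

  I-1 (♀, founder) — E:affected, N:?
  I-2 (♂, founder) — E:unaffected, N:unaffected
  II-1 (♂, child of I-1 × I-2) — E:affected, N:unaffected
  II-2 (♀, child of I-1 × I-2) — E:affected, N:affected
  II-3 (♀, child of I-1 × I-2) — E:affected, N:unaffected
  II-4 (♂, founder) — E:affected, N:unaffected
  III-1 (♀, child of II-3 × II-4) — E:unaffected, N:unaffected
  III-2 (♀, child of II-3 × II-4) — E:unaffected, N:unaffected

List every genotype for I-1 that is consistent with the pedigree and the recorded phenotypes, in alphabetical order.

I-1 ∈ {EE Nn, Ee Nn}

E/I-1 aff ·: Ee|EE
E/I-2 un ·: ee
E/II-1 aff I-1×I-2: Ee
E/II-2 aff I-1×I-2: Ee
E/II-3 aff I-1×I-2: Ee
E/II-4 aff ·: Ee
E/III-1 un II-3×II-4: ee
E/III-2 un II-3×II-4: ee
⇒ E over [I-1,I-2,II-1,II-2,II-3,II-4,III-1,III-2]: 2 consistent
N/I-1 ? ·: Nn
N/I-2 un ·: nn
N/II-1 un I-1×I-2: nn
N/II-2 aff I-1×I-2: Nn
N/II-3 un I-1×I-2: nn
N/II-4 un ·: nn
N/III-1 un II-3×II-4: nn
N/III-2 un II-3×II-4: nn
⇒ N over [I-1,I-2,II-1,II-2,II-3,II-4,III-1,III-2]: 1 consistent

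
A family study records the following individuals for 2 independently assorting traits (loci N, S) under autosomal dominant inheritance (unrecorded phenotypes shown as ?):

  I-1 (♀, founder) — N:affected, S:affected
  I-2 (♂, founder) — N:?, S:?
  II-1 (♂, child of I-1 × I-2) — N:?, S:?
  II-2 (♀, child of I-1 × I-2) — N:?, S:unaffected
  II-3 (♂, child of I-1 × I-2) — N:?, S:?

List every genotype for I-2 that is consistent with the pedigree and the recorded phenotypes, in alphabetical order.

N/I-1 aff ·: Nn|NN
N/I-2 ? ·: nn|Nn|NN
N/II-1 ? I-1×I-2: nn|Nn|NN
N/II-2 ? I-1×I-2: nn|Nn|NN
N/II-3 ? I-1×I-2: nn|Nn|NN
⇒ N over [I-1,I-2,II-1,II-2,II-3]: 53 consistent
S/I-1 aff ·: Ss
S/I-2 ? ·: ss|Ss
S/II-1 ? I-1×I-2: ss|Ss|SS
S/II-2 un I-1×I-2: ss
S/II-3 ? I-1×I-2: ss|Ss|SS
⇒ S over [I-1,I-2,II-1,II-2,II-3]: 13 consistent

I-2 ∈ {NN Ss, NN ss, Nn Ss, Nn ss, nn Ss, nn ss}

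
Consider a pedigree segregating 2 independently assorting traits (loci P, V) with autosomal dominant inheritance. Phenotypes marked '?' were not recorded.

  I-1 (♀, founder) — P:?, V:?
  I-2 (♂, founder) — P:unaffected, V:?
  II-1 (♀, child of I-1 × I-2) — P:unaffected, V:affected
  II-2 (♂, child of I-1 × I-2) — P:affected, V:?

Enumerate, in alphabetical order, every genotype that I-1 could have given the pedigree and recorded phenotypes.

I-1 ∈ {Pp VV, Pp Vv, Pp vv}

P/I-1 ? ·: Pp
P/I-2 un ·: pp
P/II-1 un I-1×I-2: pp
P/II-2 aff I-1×I-2: Pp
⇒ P over [I-1,I-2,II-1,II-2]: 1 consistent
V/I-1 ? ·: vv|Vv|VV
V/I-2 ? ·: vv|Vv|VV
V/II-1 aff I-1×I-2: Vv|VV
V/II-2 ? I-1×I-2: vv|Vv|VV
⇒ V over [I-1,I-2,II-1,II-2]: 21 consistent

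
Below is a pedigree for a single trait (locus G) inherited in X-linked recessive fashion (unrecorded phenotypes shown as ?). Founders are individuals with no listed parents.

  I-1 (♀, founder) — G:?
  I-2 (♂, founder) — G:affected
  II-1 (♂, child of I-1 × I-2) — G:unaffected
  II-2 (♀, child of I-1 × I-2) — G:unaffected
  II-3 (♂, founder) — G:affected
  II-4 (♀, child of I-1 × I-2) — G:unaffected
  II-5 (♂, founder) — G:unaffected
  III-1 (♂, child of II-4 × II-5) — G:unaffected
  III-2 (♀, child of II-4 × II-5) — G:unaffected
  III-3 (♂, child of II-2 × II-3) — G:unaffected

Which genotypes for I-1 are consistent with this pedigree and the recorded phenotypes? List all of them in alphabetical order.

I-1 ∈ {X^GX^G, X^GX^g}

G/I-1 ? ·: X^GX^G|X^GX^g
G/I-2 aff ·: X^gY
G/II-1 un I-1×I-2: X^GY
G/II-2 un I-1×I-2: X^GX^g
G/II-3 aff ·: X^gY
G/II-4 un I-1×I-2: X^GX^g
G/II-5 un ·: X^GY
G/III-1 un II-4×II-5: X^GY
G/III-2 un II-4×II-5: X^GX^G|X^GX^g
G/III-3 un II-2×II-3: X^GY
⇒ G over [I-1,I-2,II-1,II-2,II-3,II-4,II-5,III-1,III-2,III-3]: 4 consistent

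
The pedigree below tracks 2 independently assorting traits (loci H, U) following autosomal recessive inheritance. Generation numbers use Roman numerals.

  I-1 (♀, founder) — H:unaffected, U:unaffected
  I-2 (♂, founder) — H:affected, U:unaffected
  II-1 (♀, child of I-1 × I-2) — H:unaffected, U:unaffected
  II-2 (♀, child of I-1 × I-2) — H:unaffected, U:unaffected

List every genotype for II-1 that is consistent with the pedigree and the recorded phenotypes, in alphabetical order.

II-1 ∈ {Hh UU, Hh Uu}

H/I-1 un ·: HH|Hh
H/I-2 aff ·: hh
H/II-1 un I-1×I-2: Hh
H/II-2 un I-1×I-2: Hh
⇒ H over [I-1,I-2,II-1,II-2]: 2 consistent
U/I-1 un ·: UU|Uu
U/I-2 un ·: UU|Uu
U/II-1 un I-1×I-2: UU|Uu
U/II-2 un I-1×I-2: UU|Uu
⇒ U over [I-1,I-2,II-1,II-2]: 13 consistent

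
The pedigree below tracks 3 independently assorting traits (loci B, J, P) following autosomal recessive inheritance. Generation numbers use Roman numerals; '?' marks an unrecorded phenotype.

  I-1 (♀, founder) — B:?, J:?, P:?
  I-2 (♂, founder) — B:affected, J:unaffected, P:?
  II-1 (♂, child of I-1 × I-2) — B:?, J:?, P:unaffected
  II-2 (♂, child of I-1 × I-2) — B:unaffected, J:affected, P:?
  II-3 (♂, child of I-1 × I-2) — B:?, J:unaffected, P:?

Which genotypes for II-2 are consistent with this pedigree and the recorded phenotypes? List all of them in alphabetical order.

II-2 ∈ {Bb jj PP, Bb jj Pp, Bb jj pp}

B/I-1 ? ·: BB|Bb
B/I-2 aff ·: bb
B/II-1 ? I-1×I-2: Bb|bb
B/II-2 un I-1×I-2: Bb
B/II-3 ? I-1×I-2: Bb|bb
⇒ B over [I-1,I-2,II-1,II-2,II-3]: 5 consistent
J/I-1 ? ·: Jj|jj
J/I-2 un ·: Jj
J/II-1 ? I-1×I-2: JJ|Jj|jj
J/II-2 aff I-1×I-2: jj
J/II-3 un I-1×I-2: JJ|Jj
⇒ J over [I-1,I-2,II-1,II-2,II-3]: 8 consistent
P/I-1 ? ·: PP|Pp|pp
P/I-2 ? ·: PP|Pp|pp
P/II-1 un I-1×I-2: PP|Pp
P/II-2 ? I-1×I-2: PP|Pp|pp
P/II-3 ? I-1×I-2: PP|Pp|pp
⇒ P over [I-1,I-2,II-1,II-2,II-3]: 45 consistent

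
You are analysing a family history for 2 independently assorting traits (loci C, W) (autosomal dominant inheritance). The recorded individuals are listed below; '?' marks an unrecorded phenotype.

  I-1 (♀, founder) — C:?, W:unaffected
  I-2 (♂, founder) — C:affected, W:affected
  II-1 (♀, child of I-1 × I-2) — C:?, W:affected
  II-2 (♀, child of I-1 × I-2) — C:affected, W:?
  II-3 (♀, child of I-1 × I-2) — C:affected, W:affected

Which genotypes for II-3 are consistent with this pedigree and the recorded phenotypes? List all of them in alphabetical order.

C/I-1 ? ·: cc|Cc|CC
C/I-2 aff ·: Cc|CC
C/II-1 ? I-1×I-2: cc|Cc|CC
C/II-2 aff I-1×I-2: Cc|CC
C/II-3 aff I-1×I-2: Cc|CC
⇒ C over [I-1,I-2,II-1,II-2,II-3]: 32 consistent
W/I-1 un ·: ww
W/I-2 aff ·: Ww|WW
W/II-1 aff I-1×I-2: Ww
W/II-2 ? I-1×I-2: ww|Ww
W/II-3 aff I-1×I-2: Ww
⇒ W over [I-1,I-2,II-1,II-2,II-3]: 3 consistent

II-3 ∈ {CC Ww, Cc Ww}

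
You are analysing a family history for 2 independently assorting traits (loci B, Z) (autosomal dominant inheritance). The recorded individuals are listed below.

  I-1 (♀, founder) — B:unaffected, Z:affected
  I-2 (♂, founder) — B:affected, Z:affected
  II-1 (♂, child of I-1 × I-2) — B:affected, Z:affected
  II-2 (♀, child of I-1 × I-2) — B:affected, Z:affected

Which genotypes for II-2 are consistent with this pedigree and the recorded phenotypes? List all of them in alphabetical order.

II-2 ∈ {Bb ZZ, Bb Zz}

B/I-1 un ·: bb
B/I-2 aff ·: Bb|BB
B/II-1 aff I-1×I-2: Bb
B/II-2 aff I-1×I-2: Bb
⇒ B over [I-1,I-2,II-1,II-2]: 2 consistent
Z/I-1 aff ·: Zz|ZZ
Z/I-2 aff ·: Zz|ZZ
Z/II-1 aff I-1×I-2: Zz|ZZ
Z/II-2 aff I-1×I-2: Zz|ZZ
⇒ Z over [I-1,I-2,II-1,II-2]: 13 consistent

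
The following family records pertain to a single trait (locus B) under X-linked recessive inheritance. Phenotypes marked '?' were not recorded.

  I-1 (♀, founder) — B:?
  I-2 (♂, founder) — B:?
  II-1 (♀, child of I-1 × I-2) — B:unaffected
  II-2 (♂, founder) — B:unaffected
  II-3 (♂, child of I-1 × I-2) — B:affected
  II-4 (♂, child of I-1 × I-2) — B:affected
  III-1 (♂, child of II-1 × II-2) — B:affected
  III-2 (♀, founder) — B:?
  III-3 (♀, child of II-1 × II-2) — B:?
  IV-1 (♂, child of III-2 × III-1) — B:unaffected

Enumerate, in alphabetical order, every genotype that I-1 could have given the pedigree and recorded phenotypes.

I-1 ∈ {X^BX^b, X^bX^b}

B/I-1 ? ·: X^BX^b|X^bX^b
B/I-2 ? ·: X^BY|X^bY
B/II-1 un I-1×I-2: X^BX^b
B/II-2 un ·: X^BY
B/II-3 aff I-1×I-2: X^bY
B/II-4 aff I-1×I-2: X^bY
B/III-1 aff II-1×II-2: X^bY
B/III-2 ? ·: X^BX^B|X^BX^b
B/III-3 ? II-1×II-2: X^BX^B|X^BX^b
B/IV-1 un III-2×III-1: X^BY
⇒ B over [I-1,I-2,II-1,II-2,II-3,II-4,III-1,III-2,III-3,IV-1]: 12 consistent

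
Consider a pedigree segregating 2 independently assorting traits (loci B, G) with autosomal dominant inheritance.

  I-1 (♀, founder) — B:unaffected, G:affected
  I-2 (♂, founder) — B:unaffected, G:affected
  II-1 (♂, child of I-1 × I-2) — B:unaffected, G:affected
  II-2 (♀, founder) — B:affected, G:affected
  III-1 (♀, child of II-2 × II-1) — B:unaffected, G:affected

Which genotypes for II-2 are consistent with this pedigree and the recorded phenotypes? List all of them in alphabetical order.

B/I-1 un ·: bb
B/I-2 un ·: bb
B/II-1 un I-1×I-2: bb
B/II-2 aff ·: Bb
B/III-1 un II-2×II-1: bb
⇒ B over [I-1,I-2,II-1,II-2,III-1]: 1 consistent
G/I-1 aff ·: Gg|GG
G/I-2 aff ·: Gg|GG
G/II-1 aff I-1×I-2: Gg|GG
G/II-2 aff ·: Gg|GG
G/III-1 aff II-2×II-1: Gg|GG
⇒ G over [I-1,I-2,II-1,II-2,III-1]: 24 consistent

II-2 ∈ {Bb GG, Bb Gg}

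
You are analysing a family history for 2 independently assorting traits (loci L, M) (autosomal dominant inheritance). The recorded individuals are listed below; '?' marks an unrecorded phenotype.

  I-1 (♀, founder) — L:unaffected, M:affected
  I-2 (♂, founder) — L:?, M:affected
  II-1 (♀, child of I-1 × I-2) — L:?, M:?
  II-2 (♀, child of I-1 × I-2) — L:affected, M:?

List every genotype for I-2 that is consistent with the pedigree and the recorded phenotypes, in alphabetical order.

L/I-1 un ·: ll
L/I-2 ? ·: Ll|LL
L/II-1 ? I-1×I-2: ll|Ll
L/II-2 aff I-1×I-2: Ll
⇒ L over [I-1,I-2,II-1,II-2]: 3 consistent
M/I-1 aff ·: Mm|MM
M/I-2 aff ·: Mm|MM
M/II-1 ? I-1×I-2: mm|Mm|MM
M/II-2 ? I-1×I-2: mm|Mm|MM
⇒ M over [I-1,I-2,II-1,II-2]: 18 consistent

I-2 ∈ {LL MM, LL Mm, Ll MM, Ll Mm}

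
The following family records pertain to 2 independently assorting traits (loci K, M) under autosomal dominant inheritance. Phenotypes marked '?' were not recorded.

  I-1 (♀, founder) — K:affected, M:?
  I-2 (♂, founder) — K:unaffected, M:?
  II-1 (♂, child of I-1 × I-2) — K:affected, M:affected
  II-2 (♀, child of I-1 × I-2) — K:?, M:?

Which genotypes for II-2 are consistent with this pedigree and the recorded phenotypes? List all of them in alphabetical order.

II-2 ∈ {Kk MM, Kk Mm, Kk mm, kk MM, kk Mm, kk mm}

K/I-1 aff ·: Kk|KK
K/I-2 un ·: kk
K/II-1 aff I-1×I-2: Kk
K/II-2 ? I-1×I-2: kk|Kk
⇒ K over [I-1,I-2,II-1,II-2]: 3 consistent
M/I-1 ? ·: mm|Mm|MM
M/I-2 ? ·: mm|Mm|MM
M/II-1 aff I-1×I-2: Mm|MM
M/II-2 ? I-1×I-2: mm|Mm|MM
⇒ M over [I-1,I-2,II-1,II-2]: 21 consistent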